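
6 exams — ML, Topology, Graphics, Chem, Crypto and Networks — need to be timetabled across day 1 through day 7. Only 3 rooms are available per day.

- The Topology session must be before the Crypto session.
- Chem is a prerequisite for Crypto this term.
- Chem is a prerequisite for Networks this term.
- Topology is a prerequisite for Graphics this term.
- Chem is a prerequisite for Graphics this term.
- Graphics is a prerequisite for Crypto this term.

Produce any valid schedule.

ML in day 1, Topology in day 1, Chem in day 1, Crypto in day 3, Networks in day 2, Graphics in day 2

Checking: Graphics(day 2) before Crypto(day 3); Chem(day 1) before Crypto(day 3); Chem(day 1) before Networks(day 2); Topology(day 1) before Graphics(day 2); Topology(day 1) before Crypto(day 3); Chem(day 1) before Graphics(day 2); max 3 per day (cap 3).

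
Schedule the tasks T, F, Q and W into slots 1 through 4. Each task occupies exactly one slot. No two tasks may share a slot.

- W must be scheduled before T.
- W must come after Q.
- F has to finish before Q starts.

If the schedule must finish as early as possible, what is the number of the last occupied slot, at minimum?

4

The precedence chain requires at least 4 distinct slots.
With at most 1 per slot and 4 tasks, at least 4 slots are needed.
4 works (last occupied slot: 4): for example F -> 1, Q -> 2, T -> 4, W -> 3.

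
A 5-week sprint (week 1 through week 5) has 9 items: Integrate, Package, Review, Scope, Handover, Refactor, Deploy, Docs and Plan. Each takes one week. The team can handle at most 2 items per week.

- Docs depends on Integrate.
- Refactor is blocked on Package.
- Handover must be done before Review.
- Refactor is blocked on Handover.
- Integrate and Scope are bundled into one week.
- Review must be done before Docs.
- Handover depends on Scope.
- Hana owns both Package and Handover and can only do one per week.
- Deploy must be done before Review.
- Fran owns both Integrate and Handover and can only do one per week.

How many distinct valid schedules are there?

43

Splitting on Integrate: it can be week 1 (32), week 2 (11). Listing each branch's schedules as (Package, Review, Scope, Handover, Refactor, Deploy, Docs, Plan) by week number:
Integrate=week 1: (2,4,1,3,4,2,5,3) (2,4,1,3,4,2,5,5) (2,4,1,3,4,3,5,2) (2,4,1,3,4,3,5,5) (2,4,1,3,5,2,5,3) (2,4,1,3,5,2,5,4) (2,4,1,3,5,3,5,2) (2,4,1,3,5,3,5,4) (3,3,1,2,4,2,4,5) (3,3,1,2,4,2,5,4) (3,3,1,2,4,2,5,5) (3,3,1,2,5,2,4,4) (3,3,1,2,5,2,4,5) (3,3,1,2,5,2,5,4) (3,4,1,2,4,2,5,3) (3,4,1,2,4,2,5,5) (3,4,1,2,4,3,5,2) (3,4,1,2,4,3,5,5) (3,4,1,2,5,2,5,3) (3,4,1,2,5,2,5,4) (3,4,1,2,5,3,5,2) (3,4,1,2,5,3,5,4) (4,3,1,2,5,2,4,3) (4,3,1,2,5,2,4,5) (4,3,1,2,5,2,5,3) (4,3,1,2,5,2,5,4) (4,4,1,2,5,2,5,3) (4,4,1,2,5,3,5,2) (4,4,1,2,5,3,5,3) (4,4,1,3,5,2,5,2) (4,4,1,3,5,2,5,3) (4,4,1,3,5,3,5,2) — 32.
Integrate=week 2: (1,4,2,3,4,1,5,3) (1,4,2,3,4,1,5,5) (1,4,2,3,4,3,5,1) (1,4,2,3,4,3,5,5) (1,4,2,3,5,1,5,3) (1,4,2,3,5,1,5,4) (1,4,2,3,5,3,5,1) (1,4,2,3,5,3,5,4) (4,4,2,3,5,1,5,1) (4,4,2,3,5,1,5,3) (4,4,2,3,5,3,5,1) — 11.
Summing: 32 + 11 = 43.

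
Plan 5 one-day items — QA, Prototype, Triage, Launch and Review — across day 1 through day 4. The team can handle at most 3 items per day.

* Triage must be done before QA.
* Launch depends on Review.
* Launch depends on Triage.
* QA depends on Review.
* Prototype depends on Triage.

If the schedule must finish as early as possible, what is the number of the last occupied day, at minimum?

day 2

The precedence chain requires at least 2 distinct days.
With at most 3 per day and 5 tasks, at least 2 days are needed.
2 works (last occupied day: day 2): for example Triage -> day 1, Review -> day 1, QA -> day 2, Launch -> day 2, Prototype -> day 2.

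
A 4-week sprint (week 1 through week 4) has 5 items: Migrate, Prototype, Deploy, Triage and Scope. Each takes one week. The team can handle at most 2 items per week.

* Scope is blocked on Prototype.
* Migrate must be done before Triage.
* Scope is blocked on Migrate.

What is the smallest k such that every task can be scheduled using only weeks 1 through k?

The precedence chain requires at least 2 distinct weeks.
With at most 2 per week and 5 tasks, at least 3 weeks are needed.
3 works (last occupied week: week 3): for example Prototype -> week 1; Deploy -> week 3; Triage -> week 2; Scope -> week 2; Migrate -> week 1.

3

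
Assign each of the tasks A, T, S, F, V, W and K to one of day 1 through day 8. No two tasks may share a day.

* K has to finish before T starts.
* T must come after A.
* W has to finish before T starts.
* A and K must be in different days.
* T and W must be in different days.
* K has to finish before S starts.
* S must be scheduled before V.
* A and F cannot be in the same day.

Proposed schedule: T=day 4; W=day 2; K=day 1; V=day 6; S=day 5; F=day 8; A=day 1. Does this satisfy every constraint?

Invalid. A and K must be in different days.

K has to finish before T starts — holds.
No two tasks may share a day — violated.
K has to finish before S starts — holds.
A and K must be in different days — violated.
T and W must be in different days — holds.
W has to finish before T starts — holds.
T must come after A — holds.
A and F cannot be in the same day — holds.
S must be scheduled before V — holds.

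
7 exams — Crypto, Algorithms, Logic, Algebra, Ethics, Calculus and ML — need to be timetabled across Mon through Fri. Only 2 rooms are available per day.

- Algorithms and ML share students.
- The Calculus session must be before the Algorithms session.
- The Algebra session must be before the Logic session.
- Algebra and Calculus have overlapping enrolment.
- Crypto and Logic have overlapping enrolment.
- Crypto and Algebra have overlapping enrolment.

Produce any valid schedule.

Calculus=Mon; Crypto=Mon; Ethics=Wed; ML=Thu; Algorithms=Tue; Algebra=Tue; Logic=Wed

Checking: Calculus(Mon) before Algorithms(Tue); Algebra(Tue) before Logic(Wed); Algebra(Tue) != Calculus(Mon); Crypto(Mon) != Algebra(Tue); Algorithms(Tue) != ML(Thu); Crypto(Mon) != Logic(Wed); max 2 per day (cap 2).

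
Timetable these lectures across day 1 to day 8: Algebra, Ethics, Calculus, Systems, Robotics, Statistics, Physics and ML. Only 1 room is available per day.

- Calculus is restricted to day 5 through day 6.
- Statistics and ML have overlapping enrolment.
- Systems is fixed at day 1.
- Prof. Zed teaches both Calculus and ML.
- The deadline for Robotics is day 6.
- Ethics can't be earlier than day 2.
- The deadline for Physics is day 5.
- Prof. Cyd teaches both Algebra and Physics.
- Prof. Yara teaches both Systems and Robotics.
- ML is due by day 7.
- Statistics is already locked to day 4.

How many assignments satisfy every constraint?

40

Splitting on Calculus: it can be day 5 (16), day 6 (24). Listing each branch's schedules as (Algebra, Ethics, Systems, Robotics, Statistics, Physics, ML) by day number:
Calculus=day 5: (2,8,1,6,4,3,7) (3,8,1,6,4,2,7) (6,8,1,2,4,3,7) (6,8,1,3,4,2,7) (7,8,1,2,4,3,6) (7,8,1,3,4,2,6) (7,8,1,6,4,2,3) (7,8,1,6,4,3,2) (8,2,1,6,4,3,7) (8,3,1,6,4,2,7) (8,6,1,2,4,3,7) (8,6,1,3,4,2,7) (8,7,1,2,4,3,6) (8,7,1,3,4,2,6) (8,7,1,6,4,2,3) (8,7,1,6,4,3,2) — 16.
Calculus=day 6: (2,8,1,3,4,5,7) (2,8,1,5,4,3,7) (3,8,1,2,4,5,7) (3,8,1,5,4,2,7) (5,8,1,2,4,3,7) (5,8,1,3,4,2,7) (7,8,1,2,4,3,5) (7,8,1,2,4,5,3) (7,8,1,3,4,2,5) (7,8,1,3,4,5,2) (7,8,1,5,4,2,3) (7,8,1,5,4,3,2) (8,2,1,3,4,5,7) (8,2,1,5,4,3,7) (8,3,1,2,4,5,7) (8,3,1,5,4,2,7) (8,5,1,2,4,3,7) (8,5,1,3,4,2,7) (8,7,1,2,4,3,5) (8,7,1,2,4,5,3) (8,7,1,3,4,2,5) (8,7,1,3,4,5,2) (8,7,1,5,4,2,3) (8,7,1,5,4,3,2) — 24.
Summing: 16 + 24 = 40.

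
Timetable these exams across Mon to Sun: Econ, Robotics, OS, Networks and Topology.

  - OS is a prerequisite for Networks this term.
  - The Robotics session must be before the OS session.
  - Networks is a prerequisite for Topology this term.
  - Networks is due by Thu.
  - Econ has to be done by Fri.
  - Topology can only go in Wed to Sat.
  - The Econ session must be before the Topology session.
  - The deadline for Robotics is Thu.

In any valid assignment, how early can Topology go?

Thu

Topology is available from Wed; precedence pushes Topology to at least Thu; Topology's own window allows nothing later than Sat.
Topology at Thu is achievable: Econ in Mon; Robotics in Mon; Topology in Thu; OS in Tue; Networks in Wed.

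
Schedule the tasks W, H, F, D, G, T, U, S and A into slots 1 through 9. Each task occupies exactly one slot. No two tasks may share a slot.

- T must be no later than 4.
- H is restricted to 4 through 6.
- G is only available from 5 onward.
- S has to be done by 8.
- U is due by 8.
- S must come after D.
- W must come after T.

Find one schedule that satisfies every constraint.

G -> 5; W -> 7; S -> 3; U -> 6; F -> 8; T -> 1; D -> 2; H -> 4; A -> 9

Checking: T(1) before W(7); D(2) before S(3); S=3 in [1,8]; H=4 in [4,6]; U=6 in [1,8]; G=5 in [5,9]; T=1 in [1,4]; max 1 per slot (cap 1).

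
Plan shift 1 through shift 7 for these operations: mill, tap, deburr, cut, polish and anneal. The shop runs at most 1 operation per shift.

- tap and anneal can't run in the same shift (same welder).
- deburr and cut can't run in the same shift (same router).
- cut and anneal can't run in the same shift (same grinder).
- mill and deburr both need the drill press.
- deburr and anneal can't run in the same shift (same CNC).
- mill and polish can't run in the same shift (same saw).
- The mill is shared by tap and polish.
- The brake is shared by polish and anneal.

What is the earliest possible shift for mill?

shift 1

mill at shift 1 is achievable: cut -> shift 4, anneal -> shift 6, tap -> shift 2, mill -> shift 1, polish -> shift 5, deburr -> shift 3.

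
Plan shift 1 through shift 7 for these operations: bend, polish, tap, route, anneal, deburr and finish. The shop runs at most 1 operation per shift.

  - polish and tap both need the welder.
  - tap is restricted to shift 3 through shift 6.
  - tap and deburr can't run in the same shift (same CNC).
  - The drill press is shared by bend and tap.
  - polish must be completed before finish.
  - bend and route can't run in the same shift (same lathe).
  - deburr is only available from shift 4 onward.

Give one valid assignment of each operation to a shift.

route -> shift 6, tap -> shift 3, deburr -> shift 4, polish -> shift 1, anneal -> shift 7, finish -> shift 2, bend -> shift 5

Checking: polish(shift 1) before finish(shift 2); tap(shift 3) != deburr(shift 4); polish(shift 1) != tap(shift 3); bend(shift 5) != route(shift 6); bend(shift 5) != tap(shift 3); deburr=shift 4 in [shift 4,shift 7]; tap=shift 3 in [shift 3,shift 6]; max 1 per shift (cap 1).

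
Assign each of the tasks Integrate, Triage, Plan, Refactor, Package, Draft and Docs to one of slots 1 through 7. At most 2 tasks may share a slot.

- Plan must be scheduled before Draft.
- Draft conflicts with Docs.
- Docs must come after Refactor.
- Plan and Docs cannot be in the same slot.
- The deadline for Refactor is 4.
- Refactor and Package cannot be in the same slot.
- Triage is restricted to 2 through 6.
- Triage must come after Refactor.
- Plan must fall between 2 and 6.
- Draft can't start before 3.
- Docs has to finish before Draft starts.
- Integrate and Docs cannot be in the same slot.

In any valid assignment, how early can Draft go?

Draft is available from 3.
Draft at 4 is achievable: Integrate -> 1; Draft -> 4; Triage -> 2; Package -> 3; Plan -> 2; Refactor -> 1; Docs -> 3.
Nothing earlier works — the conflict and capacity constraints rule out every slot before 4.

4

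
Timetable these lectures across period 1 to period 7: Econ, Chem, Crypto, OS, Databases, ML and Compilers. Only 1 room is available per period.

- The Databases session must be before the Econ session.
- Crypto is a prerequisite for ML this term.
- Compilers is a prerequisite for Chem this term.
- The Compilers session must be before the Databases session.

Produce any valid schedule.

Databases -> period 2, Compilers -> period 1, Crypto -> period 5, OS -> period 7, Econ -> period 3, Chem -> period 4, ML -> period 6

Checking: Crypto(period 5) before ML(period 6); Compilers(period 1) before Chem(period 4); Databases(period 2) before Econ(period 3); Compilers(period 1) before Databases(period 2); max 1 per period (cap 1).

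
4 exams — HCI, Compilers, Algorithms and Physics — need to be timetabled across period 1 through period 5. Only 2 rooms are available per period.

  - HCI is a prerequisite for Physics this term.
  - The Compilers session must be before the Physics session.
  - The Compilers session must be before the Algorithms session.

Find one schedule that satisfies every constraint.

HCI -> period 1; Physics -> period 2; Algorithms -> period 2; Compilers -> period 1

Checking: HCI(period 1) before Physics(period 2); Compilers(period 1) before Algorithms(period 2); Compilers(period 1) before Physics(period 2); max 2 per period (cap 2).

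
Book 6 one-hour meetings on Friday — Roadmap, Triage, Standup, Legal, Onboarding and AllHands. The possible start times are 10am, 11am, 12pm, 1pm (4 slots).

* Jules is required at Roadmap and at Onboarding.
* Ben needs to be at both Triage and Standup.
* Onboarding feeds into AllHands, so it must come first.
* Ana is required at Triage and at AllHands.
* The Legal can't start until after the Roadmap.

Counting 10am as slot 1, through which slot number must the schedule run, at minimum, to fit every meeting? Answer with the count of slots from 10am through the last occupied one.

The precedence chain requires at least 2 distinct slots.
Could 2 slots be enough, i.e. nothing placed later than 11am? No: AllHands must come after Onboarding (at 10am or later) → {11am}; Onboarding must come before AllHands (at 11am or earlier) → {10am}; Legal must come after Roadmap (at 10am or later) → {11am}; Roadmap must come before Legal (at 11am or earlier) → {10am}; Onboarding can't share with Roadmap (10am) → nothing is left.
So 2 slots is not enough.
3 works (last occupied slot: 12pm): for example Triage=10am, Legal=11am, Roadmap=10am, Standup=11am, Onboarding=11am, AllHands=12pm.

3 slots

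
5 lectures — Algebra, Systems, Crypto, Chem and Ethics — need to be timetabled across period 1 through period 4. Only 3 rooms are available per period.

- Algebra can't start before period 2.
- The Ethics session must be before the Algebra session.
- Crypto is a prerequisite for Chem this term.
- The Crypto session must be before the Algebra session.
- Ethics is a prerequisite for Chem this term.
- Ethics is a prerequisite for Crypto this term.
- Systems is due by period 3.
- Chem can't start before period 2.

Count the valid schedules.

18

Splitting on Algebra: it can be period 3 (6), period 4 (12). Listing each branch's schedules as (Systems, Crypto, Chem, Ethics) by period number:
Algebra=period 3: (1,2,3,1) (1,2,4,1) (2,2,3,1) (2,2,4,1) (3,2,3,1) (3,2,4,1) — 6.
Algebra=period 4: (1,2,3,1) (1,2,4,1) (1,3,4,1) (1,3,4,2) (2,2,3,1) (2,2,4,1) (2,3,4,1) (2,3,4,2) (3,2,3,1) (3,2,4,1) (3,3,4,1) (3,3,4,2) — 12.
Summing: 6 + 12 = 18.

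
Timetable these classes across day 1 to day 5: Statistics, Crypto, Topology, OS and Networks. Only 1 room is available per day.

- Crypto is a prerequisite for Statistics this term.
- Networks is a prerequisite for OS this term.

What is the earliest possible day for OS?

Precedence pushes OS to at least day 2.
OS at day 2 is achievable: Crypto=day 3, Topology=day 5, Networks=day 1, OS=day 2, Statistics=day 4.

day 2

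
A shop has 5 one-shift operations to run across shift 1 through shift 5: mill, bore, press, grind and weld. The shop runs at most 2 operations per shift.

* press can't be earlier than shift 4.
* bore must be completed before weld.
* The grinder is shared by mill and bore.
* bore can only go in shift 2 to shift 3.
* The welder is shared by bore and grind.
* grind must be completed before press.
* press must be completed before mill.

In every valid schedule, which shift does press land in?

shift 4

Press is available from shift 4; downstream work caps press at shift 4.
So press is pinned to shift 4.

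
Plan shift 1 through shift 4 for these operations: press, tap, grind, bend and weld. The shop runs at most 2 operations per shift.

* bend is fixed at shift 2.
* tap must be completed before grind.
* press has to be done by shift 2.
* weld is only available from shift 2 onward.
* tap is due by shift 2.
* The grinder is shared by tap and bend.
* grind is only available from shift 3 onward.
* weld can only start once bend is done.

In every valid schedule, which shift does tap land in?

tap's window is shift 1–shift 2.
bend is fixed at shift 2, and tap can't share a shift with bend.
So tap must be shift 1.

shift 1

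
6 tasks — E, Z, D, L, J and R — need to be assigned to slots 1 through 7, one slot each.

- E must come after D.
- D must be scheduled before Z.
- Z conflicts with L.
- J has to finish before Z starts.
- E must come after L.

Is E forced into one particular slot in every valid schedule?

No

E can be 2 (e.g. R=1, L=1, E=2, J=1, Z=2, D=1) or 3 (e.g. D=1; E=3; L=1; R=1; J=1; Z=2).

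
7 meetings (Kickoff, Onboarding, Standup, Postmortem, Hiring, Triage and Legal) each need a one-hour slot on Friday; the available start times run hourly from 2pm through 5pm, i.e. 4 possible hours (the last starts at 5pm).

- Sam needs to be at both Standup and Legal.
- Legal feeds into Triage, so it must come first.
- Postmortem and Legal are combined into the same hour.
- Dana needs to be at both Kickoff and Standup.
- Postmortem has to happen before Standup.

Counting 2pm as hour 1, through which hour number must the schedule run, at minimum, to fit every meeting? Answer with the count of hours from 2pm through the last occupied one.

2

The precedence chain requires at least 2 distinct hours.
2 works (last occupied hour: 3pm): for example Onboarding in 2pm, Hiring in 2pm, Legal in 2pm, Standup in 3pm, Triage in 3pm, Postmortem in 2pm, Kickoff in 2pm.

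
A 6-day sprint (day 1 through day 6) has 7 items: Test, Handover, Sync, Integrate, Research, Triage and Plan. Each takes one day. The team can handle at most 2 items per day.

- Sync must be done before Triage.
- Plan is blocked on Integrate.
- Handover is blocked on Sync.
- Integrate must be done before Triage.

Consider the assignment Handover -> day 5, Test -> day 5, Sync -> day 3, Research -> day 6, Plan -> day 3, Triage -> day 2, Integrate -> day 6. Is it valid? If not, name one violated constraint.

Integrate must be done before Triage — violated.
Handover is blocked on Sync — holds.
Sync must be done before Triage — violated.
The team can handle at most 2 items per day — holds.
Plan is blocked on Integrate — violated.

No — it violates: Integrate must be done before Triage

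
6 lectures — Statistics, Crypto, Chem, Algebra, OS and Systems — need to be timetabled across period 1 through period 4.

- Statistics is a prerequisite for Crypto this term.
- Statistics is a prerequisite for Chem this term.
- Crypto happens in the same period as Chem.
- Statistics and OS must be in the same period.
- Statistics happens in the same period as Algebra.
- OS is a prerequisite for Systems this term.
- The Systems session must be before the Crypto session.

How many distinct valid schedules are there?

4

Enumerating: Statistics -> period 1; Systems -> period 2; Crypto -> period 3; Algebra -> period 1; Chem -> period 3; OS -> period 1 | Statistics in period 1; Chem in period 4; Algebra in period 1; OS in period 1; Crypto in period 4; Systems in period 2 | Systems=period 3; Crypto=period 4; Chem=period 4; Algebra=period 1; Statistics=period 1; OS=period 1 | OS=period 2, Algebra=period 2, Chem=period 4, Crypto=period 4, Statistics=period 2, Systems=period 3.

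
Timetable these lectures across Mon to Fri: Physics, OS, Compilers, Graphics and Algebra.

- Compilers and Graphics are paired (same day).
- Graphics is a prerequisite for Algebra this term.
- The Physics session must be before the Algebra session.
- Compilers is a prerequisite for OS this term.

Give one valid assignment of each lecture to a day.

OS=Tue, Physics=Mon, Compilers=Mon, Graphics=Mon, Algebra=Tue

Checking: Physics(Mon) before Algebra(Tue); Compilers(Mon) before OS(Tue); Graphics(Mon) before Algebra(Tue); Compilers = Graphics = Mon.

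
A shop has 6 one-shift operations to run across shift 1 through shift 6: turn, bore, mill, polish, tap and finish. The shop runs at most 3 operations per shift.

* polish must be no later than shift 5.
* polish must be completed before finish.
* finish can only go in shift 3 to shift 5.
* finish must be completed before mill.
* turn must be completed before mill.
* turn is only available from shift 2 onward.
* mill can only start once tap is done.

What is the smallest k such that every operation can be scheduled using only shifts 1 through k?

The precedence chain requires at least 3 distinct shifts.
With at most 3 per shift and 6 operations, at least 2 shifts are needed.
Propagating the time windows through the other constraints, mill can't land before shift 4, so the schedule must run through at least shift 4.
4 works (last occupied shift: shift 4): for example polish -> shift 1, turn -> shift 2, mill -> shift 4, tap -> shift 1, bore -> shift 1, finish -> shift 3.

4 shifts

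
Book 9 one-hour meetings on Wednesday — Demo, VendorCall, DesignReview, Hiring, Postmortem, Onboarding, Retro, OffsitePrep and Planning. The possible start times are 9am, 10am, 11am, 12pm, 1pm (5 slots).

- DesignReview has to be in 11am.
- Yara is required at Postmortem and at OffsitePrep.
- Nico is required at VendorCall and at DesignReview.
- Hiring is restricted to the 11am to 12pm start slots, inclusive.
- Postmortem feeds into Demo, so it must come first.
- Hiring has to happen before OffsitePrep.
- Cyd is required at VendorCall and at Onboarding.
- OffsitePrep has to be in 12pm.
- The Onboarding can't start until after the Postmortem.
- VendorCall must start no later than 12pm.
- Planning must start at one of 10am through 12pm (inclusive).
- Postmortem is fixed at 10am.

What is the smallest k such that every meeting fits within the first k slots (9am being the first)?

The precedence chain requires at least 2 distinct slots.
OffsitePrep can't be placed before 12pm — that is slot 4 counting from 9am — so the schedule must run through at least 4 slots.
4 works (last occupied slot: 12pm): for example Planning in 10am, OffsitePrep in 12pm, Retro in 9am, Postmortem in 10am, Hiring in 11am, Demo in 11am, DesignReview in 11am, Onboarding in 11am, VendorCall in 9am.

4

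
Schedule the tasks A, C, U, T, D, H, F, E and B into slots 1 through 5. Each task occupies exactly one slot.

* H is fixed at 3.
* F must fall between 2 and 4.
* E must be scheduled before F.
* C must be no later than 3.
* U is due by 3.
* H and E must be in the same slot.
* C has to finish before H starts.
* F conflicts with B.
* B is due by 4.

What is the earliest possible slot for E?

3

E must be in the same slot as H, which can't be before 3, so E is at least 3; downstream work caps E at 3.
E at 3 is achievable: B -> 1; C -> 1; H -> 3; E -> 3; F -> 4; A -> 1; T -> 1; U -> 1; D -> 1.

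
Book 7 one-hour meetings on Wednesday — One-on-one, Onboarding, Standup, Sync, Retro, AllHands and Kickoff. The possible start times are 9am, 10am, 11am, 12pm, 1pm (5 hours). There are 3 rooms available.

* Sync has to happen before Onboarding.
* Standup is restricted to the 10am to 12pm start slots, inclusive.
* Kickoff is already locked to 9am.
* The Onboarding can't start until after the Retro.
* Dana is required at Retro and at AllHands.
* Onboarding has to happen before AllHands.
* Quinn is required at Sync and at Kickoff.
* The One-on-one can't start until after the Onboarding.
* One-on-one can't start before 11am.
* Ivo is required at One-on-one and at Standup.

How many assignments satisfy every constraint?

Splitting on One-on-one: it can be 12pm (8), 1pm (30). Listing each branch's schedules as (Onboarding, Standup, Sync, Retro, AllHands, Kickoff):
One-on-one=12pm: (11am,10am,10am,9am,12pm,9am) (11am,10am,10am,9am,1pm,9am) (11am,10am,10am,10am,12pm,9am) (11am,10am,10am,10am,1pm,9am) (11am,11am,10am,9am,12pm,9am) (11am,11am,10am,9am,1pm,9am) (11am,11am,10am,10am,12pm,9am) (11am,11am,10am,10am,1pm,9am) — 8.
One-on-one=1pm: (11am,10am,10am,9am,12pm,9am) (11am,10am,10am,9am,1pm,9am) (11am,10am,10am,10am,12pm,9am) (11am,10am,10am,10am,1pm,9am) (11am,11am,10am,9am,12pm,9am) (11am,11am,10am,9am,1pm,9am) (11am,11am,10am,10am,12pm,9am) (11am,11am,10am,10am,1pm,9am) (11am,12pm,10am,9am,12pm,9am) (11am,12pm,10am,9am,1pm,9am) (11am,12pm,10am,10am,12pm,9am) (11am,12pm,10am,10am,1pm,9am) (12pm,10am,10am,9am,1pm,9am) (12pm,10am,10am,10am,1pm,9am) (12pm,10am,10am,11am,1pm,9am) (12pm,10am,11am,9am,1pm,9am) (12pm,10am,11am,10am,1pm,9am) (12pm,10am,11am,11am,1pm,9am) (12pm,11am,10am,9am,1pm,9am) (12pm,11am,10am,10am,1pm,9am) (12pm,11am,10am,11am,1pm,9am) (12pm,11am,11am,9am,1pm,9am) (12pm,11am,11am,10am,1pm,9am) (12pm,11am,11am,11am,1pm,9am) (12pm,12pm,10am,9am,1pm,9am) (12pm,12pm,10am,10am,1pm,9am) (12pm,12pm,10am,11am,1pm,9am) (12pm,12pm,11am,9am,1pm,9am) (12pm,12pm,11am,10am,1pm,9am) (12pm,12pm,11am,11am,1pm,9am) — 30.
Summing: 8 + 30 = 38.

38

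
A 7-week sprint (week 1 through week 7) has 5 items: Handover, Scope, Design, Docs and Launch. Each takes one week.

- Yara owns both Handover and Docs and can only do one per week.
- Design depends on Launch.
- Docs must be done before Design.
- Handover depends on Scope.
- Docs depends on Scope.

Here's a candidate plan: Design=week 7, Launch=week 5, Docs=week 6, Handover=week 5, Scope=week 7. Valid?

No — it violates: Handover depends on Scope

Yara owns both Handover and Docs and can only do one per week — holds.
Docs must be done before Design — holds.
Design depends on Launch — holds.
Docs depends on Scope — violated.
Handover depends on Scope — violated.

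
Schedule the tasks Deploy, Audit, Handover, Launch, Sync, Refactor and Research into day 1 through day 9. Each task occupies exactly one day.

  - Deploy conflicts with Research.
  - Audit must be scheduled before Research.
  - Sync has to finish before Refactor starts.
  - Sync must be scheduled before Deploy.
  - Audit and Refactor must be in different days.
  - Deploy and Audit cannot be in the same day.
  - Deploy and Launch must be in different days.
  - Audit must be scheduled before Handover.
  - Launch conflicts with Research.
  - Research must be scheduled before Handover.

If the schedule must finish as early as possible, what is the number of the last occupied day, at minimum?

3

The precedence chain requires at least 3 distinct days.
3 works (last occupied day: day 3): for example Launch=day 1, Sync=day 1, Audit=day 1, Research=day 2, Handover=day 3, Deploy=day 3, Refactor=day 2.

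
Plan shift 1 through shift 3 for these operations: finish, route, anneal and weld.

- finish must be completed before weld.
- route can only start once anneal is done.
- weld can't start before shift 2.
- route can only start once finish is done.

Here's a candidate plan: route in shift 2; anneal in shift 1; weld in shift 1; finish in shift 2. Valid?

finish must be completed before weld — violated.
route can only start once finish is done — violated.
weld can't start before shift 2 — violated.
route can only start once anneal is done — holds.

Invalid. finish must be completed before weld.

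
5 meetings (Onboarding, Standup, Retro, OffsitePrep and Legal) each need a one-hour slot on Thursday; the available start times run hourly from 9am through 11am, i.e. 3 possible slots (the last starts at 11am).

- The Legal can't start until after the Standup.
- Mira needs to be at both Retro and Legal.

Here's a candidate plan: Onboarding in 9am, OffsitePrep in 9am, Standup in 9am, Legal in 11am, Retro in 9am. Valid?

The Legal can't start until after the Standup — holds.
Mira needs to be at both Retro and Legal — holds.

Valid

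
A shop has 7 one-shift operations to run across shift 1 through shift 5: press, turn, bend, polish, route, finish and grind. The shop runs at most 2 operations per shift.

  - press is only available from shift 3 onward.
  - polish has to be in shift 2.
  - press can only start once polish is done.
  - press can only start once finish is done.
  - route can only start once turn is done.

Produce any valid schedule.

route -> shift 2, bend -> shift 3, polish -> shift 2, grind -> shift 4, turn -> shift 1, press -> shift 3, finish -> shift 1

Checking: turn(shift 1) before route(shift 2); polish(shift 2) before press(shift 3); finish(shift 1) before press(shift 3); polish=shift 2 in [shift 2,shift 2]; press=shift 3 in [shift 3,shift 5]; max 2 per shift (cap 2).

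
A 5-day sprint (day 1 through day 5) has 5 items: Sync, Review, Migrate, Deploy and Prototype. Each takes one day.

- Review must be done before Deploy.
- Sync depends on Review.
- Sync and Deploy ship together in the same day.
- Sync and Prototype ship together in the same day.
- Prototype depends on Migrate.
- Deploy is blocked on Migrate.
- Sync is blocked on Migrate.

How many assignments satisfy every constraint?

Splitting on Sync: it can be day 2 (1), day 3 (4), day 4 (9), day 5 (16). Listing each branch's schedules as (Review, Migrate, Deploy, Prototype) by day number:
Sync=day 2: (1,1,2,2) — 1.
Sync=day 3: (1,1,3,3) (1,2,3,3) (2,1,3,3) (2,2,3,3) — 4.
Sync=day 4: (1,1,4,4) (1,2,4,4) (1,3,4,4) (2,1,4,4) (2,2,4,4) (2,3,4,4) (3,1,4,4) (3,2,4,4) (3,3,4,4) — 9.
Sync=day 5: (1,1,5,5) (1,2,5,5) (1,3,5,5) (1,4,5,5) (2,1,5,5) (2,2,5,5) (2,3,5,5) (2,4,5,5) (3,1,5,5) (3,2,5,5) (3,3,5,5) (3,4,5,5) (4,1,5,5) (4,2,5,5) (4,3,5,5) (4,4,5,5) — 16.
Summing: 1 + 4 + 9 + 16 = 30.

30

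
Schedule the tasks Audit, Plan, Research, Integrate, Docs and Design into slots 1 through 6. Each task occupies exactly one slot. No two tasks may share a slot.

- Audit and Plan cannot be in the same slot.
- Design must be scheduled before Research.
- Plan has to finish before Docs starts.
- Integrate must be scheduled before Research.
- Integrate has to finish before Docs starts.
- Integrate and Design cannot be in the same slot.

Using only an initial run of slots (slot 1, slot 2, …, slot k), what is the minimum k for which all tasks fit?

The precedence chain requires at least 2 distinct slots.
With at most 1 per slot and 6 tasks, at least 6 slots are needed.
6 works (last occupied slot: 6): for example Research -> 3; Design -> 2; Docs -> 5; Integrate -> 1; Plan -> 4; Audit -> 6.

6 slots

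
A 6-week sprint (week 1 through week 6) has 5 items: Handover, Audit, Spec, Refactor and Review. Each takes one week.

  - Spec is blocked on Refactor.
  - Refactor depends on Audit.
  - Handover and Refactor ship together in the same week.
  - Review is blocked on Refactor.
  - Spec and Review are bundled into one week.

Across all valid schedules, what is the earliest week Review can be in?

week 3

Precedence pushes Review to at least week 3.
Review at week 3 is achievable: Spec in week 3, Review in week 3, Handover in week 2, Refactor in week 2, Audit in week 1.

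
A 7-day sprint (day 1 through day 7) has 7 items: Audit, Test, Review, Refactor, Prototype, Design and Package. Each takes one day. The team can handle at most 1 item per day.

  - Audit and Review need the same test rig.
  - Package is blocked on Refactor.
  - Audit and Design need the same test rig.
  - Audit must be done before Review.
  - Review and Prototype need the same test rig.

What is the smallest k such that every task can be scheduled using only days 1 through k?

7 days

The precedence chain requires at least 2 distinct days.
With at most 1 per day and 7 tasks, at least 7 days are needed.
7 works (last occupied day: day 7): for example Prototype -> day 6; Design -> day 7; Refactor -> day 3; Review -> day 2; Test -> day 5; Audit -> day 1; Package -> day 4.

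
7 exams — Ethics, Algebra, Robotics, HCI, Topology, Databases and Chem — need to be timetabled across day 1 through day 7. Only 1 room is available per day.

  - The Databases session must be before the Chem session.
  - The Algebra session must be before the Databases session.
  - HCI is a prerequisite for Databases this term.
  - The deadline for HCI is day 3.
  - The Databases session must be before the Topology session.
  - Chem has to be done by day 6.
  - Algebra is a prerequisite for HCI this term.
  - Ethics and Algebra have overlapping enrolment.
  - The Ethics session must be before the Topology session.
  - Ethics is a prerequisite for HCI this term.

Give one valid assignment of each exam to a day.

Topology=day 6, Chem=day 5, Robotics=day 7, Ethics=day 1, Databases=day 4, Algebra=day 2, HCI=day 3

Checking: HCI(day 3) before Databases(day 4); Algebra(day 2) before HCI(day 3); Ethics(day 1) before HCI(day 3); Algebra(day 2) before Databases(day 4); Databases(day 4) before Chem(day 5); Databases(day 4) before Topology(day 6); Ethics(day 1) before Topology(day 6); Ethics(day 1) != Algebra(day 2); Chem=day 5 in [day 1,day 6]; HCI=day 3 in [day 1,day 3]; max 1 per day (cap 1).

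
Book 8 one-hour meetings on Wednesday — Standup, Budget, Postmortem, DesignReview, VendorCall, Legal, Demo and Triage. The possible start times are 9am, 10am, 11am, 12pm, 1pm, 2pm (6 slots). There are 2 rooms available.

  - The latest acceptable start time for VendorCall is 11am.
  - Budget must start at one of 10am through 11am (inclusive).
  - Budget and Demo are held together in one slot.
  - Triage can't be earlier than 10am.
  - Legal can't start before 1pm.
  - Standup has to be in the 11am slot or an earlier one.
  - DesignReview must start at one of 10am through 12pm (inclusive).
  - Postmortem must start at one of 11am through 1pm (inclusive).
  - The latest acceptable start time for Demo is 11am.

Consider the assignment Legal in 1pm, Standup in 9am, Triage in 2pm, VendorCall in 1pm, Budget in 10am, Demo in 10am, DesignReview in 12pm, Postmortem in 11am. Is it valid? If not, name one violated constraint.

The latest acceptable start time for VendorCall is 11am — violated.
Standup has to be in the 11am slot or an earlier one — holds.
Triage can't be earlier than 10am — holds.
Budget must start at one of 10am through 11am (inclusive) — holds.
There are 2 rooms available — holds.
DesignReview must start at one of 10am through 12pm (inclusive) — holds.
Budget and Demo are held together in one slot — holds.
Postmortem must start at one of 11am through 1pm (inclusive) — holds.
Legal can't start before 1pm — holds.
The latest acceptable start time for Demo is 11am — holds.

No. The latest acceptable start time for VendorCall is 11am is not satisfied.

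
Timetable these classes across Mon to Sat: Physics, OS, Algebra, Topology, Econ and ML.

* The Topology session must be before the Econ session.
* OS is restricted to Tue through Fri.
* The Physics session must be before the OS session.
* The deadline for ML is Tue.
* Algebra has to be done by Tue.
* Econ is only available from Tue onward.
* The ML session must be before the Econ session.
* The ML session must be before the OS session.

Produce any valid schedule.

Topology in Mon; Econ in Tue; Algebra in Mon; ML in Mon; OS in Tue; Physics in Mon

Checking: Topology(Mon) before Econ(Tue); ML(Mon) before Econ(Tue); Physics(Mon) before OS(Tue); ML(Mon) before OS(Tue); OS=Tue in [Tue,Fri]; ML=Mon in [Mon,Tue]; Econ=Tue in [Tue,Sat]; Algebra=Mon in [Mon,Tue].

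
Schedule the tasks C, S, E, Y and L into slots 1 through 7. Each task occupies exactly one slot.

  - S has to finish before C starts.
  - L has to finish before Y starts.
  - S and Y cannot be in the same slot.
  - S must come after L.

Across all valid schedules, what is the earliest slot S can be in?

2

Precedence pushes S to at least 2; downstream work caps S at 6.
S at 2 is achievable: L in 1, E in 1, S in 2, C in 3, Y in 3.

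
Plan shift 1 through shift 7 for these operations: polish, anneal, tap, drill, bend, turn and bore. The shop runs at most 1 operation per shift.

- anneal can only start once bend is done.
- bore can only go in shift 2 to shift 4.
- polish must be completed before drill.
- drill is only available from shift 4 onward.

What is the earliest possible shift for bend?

Downstream work caps bend at shift 6.
bend at shift 1 is achievable: polish in shift 3; bore in shift 2; turn in shift 7; tap in shift 6; anneal in shift 5; bend in shift 1; drill in shift 4.

shift 1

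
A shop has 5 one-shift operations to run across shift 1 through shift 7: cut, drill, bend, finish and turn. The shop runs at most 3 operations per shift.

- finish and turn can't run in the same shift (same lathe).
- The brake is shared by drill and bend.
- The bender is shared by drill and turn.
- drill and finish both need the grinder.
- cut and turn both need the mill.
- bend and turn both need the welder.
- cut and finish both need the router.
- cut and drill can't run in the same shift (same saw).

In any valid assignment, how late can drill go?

shift 7

drill at shift 7 is achievable: bend -> shift 1, cut -> shift 1, turn -> shift 3, finish -> shift 2, drill -> shift 7.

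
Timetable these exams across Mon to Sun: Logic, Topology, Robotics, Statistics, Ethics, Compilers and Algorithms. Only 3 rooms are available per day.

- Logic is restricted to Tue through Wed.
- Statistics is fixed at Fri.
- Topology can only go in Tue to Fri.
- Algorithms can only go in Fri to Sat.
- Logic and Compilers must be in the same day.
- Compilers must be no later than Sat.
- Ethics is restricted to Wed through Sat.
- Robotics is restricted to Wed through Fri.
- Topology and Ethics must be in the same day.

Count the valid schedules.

22

Splitting on Logic: it can be Tue (14), Wed (8). Listing each branch's schedules as (Topology, Robotics, Statistics, Ethics, Compilers, Algorithms):
Logic=Tue: (Wed,Wed,Fri,Wed,Tue,Fri) (Wed,Wed,Fri,Wed,Tue,Sat) (Wed,Thu,Fri,Wed,Tue,Fri) (Wed,Thu,Fri,Wed,Tue,Sat) (Wed,Fri,Fri,Wed,Tue,Fri) (Wed,Fri,Fri,Wed,Tue,Sat) (Thu,Wed,Fri,Thu,Tue,Fri) (Thu,Wed,Fri,Thu,Tue,Sat) (Thu,Thu,Fri,Thu,Tue,Fri) (Thu,Thu,Fri,Thu,Tue,Sat) (Thu,Fri,Fri,Thu,Tue,Fri) (Thu,Fri,Fri,Thu,Tue,Sat) (Fri,Wed,Fri,Fri,Tue,Sat) (Fri,Thu,Fri,Fri,Tue,Sat) — 14.
Logic=Wed: (Thu,Wed,Fri,Thu,Wed,Fri) (Thu,Wed,Fri,Thu,Wed,Sat) (Thu,Thu,Fri,Thu,Wed,Fri) (Thu,Thu,Fri,Thu,Wed,Sat) (Thu,Fri,Fri,Thu,Wed,Fri) (Thu,Fri,Fri,Thu,Wed,Sat) (Fri,Wed,Fri,Fri,Wed,Sat) (Fri,Thu,Fri,Fri,Wed,Sat) — 8.
Summing: 14 + 8 = 22.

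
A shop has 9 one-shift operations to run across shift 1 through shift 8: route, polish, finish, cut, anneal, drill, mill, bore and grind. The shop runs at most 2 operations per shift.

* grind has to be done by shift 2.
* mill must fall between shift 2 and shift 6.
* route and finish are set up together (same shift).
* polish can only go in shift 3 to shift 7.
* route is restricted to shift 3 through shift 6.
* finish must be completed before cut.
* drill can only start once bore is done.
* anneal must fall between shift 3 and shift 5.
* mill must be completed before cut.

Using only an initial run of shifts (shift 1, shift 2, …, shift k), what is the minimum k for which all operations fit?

5 shifts

The precedence chain requires at least 2 distinct shifts.
With at most 2 per shift and 9 operations, at least 5 shifts are needed.
Propagating the time windows through the other constraints, cut can't land before shift 4, so the schedule must run through at least shift 4.
5 works (last occupied shift: shift 5): for example bore -> shift 1, drill -> shift 2, mill -> shift 2, route -> shift 3, grind -> shift 1, finish -> shift 3, cut -> shift 5, anneal -> shift 4, polish -> shift 4.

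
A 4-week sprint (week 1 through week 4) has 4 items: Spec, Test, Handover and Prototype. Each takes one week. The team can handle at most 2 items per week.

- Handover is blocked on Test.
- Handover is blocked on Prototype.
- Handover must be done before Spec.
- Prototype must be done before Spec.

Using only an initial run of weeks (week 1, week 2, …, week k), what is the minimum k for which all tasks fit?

3 weeks

The precedence chain requires at least 3 distinct weeks.
With at most 2 per week and 4 tasks, at least 2 weeks are needed.
3 works (last occupied week: week 3): for example Prototype in week 1, Handover in week 2, Test in week 1, Spec in week 3.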